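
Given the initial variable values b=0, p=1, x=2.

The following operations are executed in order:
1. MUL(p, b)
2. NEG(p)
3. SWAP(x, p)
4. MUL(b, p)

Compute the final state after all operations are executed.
{b: 0, p: 2, x: 0}

Step-by-step execution:
Initial: b=0, p=1, x=2
After step 1 (MUL(p, b)): b=0, p=0, x=2
After step 2 (NEG(p)): b=0, p=0, x=2
After step 3 (SWAP(x, p)): b=0, p=2, x=0
After step 4 (MUL(b, p)): b=0, p=2, x=0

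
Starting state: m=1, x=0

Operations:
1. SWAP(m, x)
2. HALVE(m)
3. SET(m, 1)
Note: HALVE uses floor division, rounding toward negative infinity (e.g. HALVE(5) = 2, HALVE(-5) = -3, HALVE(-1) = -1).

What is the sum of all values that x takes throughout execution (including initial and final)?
3

Values of x at each step:
Initial: x = 0
After step 1: x = 1
After step 2: x = 1
After step 3: x = 1
Sum = 0 + 1 + 1 + 1 = 3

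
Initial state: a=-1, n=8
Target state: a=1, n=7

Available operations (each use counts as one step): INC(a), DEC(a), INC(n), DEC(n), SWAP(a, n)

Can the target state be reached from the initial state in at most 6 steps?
Yes

Path (3 steps): INC(a) → INC(a) → DEC(n)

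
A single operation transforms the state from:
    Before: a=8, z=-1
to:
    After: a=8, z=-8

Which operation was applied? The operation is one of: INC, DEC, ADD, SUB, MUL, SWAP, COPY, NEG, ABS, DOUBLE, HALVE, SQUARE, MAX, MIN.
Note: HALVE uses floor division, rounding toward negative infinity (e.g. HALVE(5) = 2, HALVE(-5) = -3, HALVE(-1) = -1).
MUL(z, a)

Analyzing the change:
Before: a=8, z=-1
After: a=8, z=-8
Variable z changed from -1 to -8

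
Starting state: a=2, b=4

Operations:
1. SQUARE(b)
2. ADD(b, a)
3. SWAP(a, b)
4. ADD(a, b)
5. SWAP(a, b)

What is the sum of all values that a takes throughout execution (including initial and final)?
46

Values of a at each step:
Initial: a = 2
After step 1: a = 2
After step 2: a = 2
After step 3: a = 18
After step 4: a = 20
After step 5: a = 2
Sum = 2 + 2 + 2 + 18 + 20 + 2 = 46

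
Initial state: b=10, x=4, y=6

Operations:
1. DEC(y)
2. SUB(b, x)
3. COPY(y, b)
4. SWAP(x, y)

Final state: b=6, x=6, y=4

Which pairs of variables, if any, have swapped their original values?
(y, x)

Comparing initial and final values:
y: 6 → 4
x: 4 → 6
b: 10 → 6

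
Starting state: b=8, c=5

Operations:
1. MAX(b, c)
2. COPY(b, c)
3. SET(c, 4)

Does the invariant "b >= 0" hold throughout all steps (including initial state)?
Yes

The invariant holds at every step.

State at each step:
Initial: b=8, c=5
After step 1: b=8, c=5
After step 2: b=5, c=5
After step 3: b=5, c=4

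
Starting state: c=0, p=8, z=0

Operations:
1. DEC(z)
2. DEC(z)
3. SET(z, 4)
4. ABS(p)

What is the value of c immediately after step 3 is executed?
c = 0

Tracing c through execution:
Initial: c = 0
After step 1 (DEC(z)): c = 0
After step 2 (DEC(z)): c = 0
After step 3 (SET(z, 4)): c = 0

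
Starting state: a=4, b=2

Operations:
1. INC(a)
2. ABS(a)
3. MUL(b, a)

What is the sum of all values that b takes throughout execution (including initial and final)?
16

Values of b at each step:
Initial: b = 2
After step 1: b = 2
After step 2: b = 2
After step 3: b = 10
Sum = 2 + 2 + 2 + 10 = 16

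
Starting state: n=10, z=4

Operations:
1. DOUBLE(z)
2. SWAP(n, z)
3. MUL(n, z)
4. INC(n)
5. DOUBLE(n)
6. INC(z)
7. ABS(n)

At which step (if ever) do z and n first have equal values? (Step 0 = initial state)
Never

z and n never become equal during execution.

Comparing values at each step:
Initial: z=4, n=10
After step 1: z=8, n=10
After step 2: z=10, n=8
After step 3: z=10, n=80
After step 4: z=10, n=81
After step 5: z=10, n=162
After step 6: z=11, n=162
After step 7: z=11, n=162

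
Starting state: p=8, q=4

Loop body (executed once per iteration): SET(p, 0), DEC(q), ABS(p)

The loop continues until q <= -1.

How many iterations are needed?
5

Tracing iterations:
Initial: p=8, q=4
After iteration 1: p=0, q=3
After iteration 2: p=0, q=2
After iteration 3: p=0, q=1
After iteration 4: p=0, q=0
After iteration 5: p=0, q=-1
q <= -1 now holds, so the loop exits after 5 iterations.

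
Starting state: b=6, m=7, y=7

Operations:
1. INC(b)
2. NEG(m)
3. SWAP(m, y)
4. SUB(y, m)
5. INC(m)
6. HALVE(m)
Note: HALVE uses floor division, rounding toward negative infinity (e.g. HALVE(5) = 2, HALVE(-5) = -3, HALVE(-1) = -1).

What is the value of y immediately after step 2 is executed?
y = 7

Tracing y through execution:
Initial: y = 7
After step 1 (INC(b)): y = 7
After step 2 (NEG(m)): y = 7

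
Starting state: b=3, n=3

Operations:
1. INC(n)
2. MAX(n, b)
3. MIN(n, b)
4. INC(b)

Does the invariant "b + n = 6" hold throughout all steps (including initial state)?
No, violated after step 1

The invariant is violated after step 1.

State at each step:
Initial: b=3, n=3
After step 1: b=3, n=4
After step 2: b=3, n=4
After step 3: b=3, n=3
After step 4: b=4, n=3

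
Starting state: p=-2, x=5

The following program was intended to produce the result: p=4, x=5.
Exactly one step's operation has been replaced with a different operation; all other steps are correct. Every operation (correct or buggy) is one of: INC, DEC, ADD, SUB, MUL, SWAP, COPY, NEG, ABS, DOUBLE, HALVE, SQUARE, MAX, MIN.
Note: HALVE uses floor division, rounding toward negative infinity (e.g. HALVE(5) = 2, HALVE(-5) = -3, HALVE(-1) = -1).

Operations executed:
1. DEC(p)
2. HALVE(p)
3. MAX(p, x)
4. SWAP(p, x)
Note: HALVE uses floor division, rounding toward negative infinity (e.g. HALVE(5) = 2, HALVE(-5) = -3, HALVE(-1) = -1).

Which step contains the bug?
Step 4

Trace with buggy code:
Initial: p=-2, x=5
After step 1: p=-3, x=5
After step 2: p=-2, x=5
After step 3: p=5, x=5
After step 4: p=5, x=5
Actual final p=5, x=5 ≠ expected p=4, x=5.
Step 4 is the only position where a single-operation replacement can produce the expected result.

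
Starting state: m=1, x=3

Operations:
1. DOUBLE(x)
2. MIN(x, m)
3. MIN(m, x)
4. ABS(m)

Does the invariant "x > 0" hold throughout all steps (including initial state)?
Yes

The invariant holds at every step.

State at each step:
Initial: m=1, x=3
After step 1: m=1, x=6
After step 2: m=1, x=1
After step 3: m=1, x=1
After step 4: m=1, x=1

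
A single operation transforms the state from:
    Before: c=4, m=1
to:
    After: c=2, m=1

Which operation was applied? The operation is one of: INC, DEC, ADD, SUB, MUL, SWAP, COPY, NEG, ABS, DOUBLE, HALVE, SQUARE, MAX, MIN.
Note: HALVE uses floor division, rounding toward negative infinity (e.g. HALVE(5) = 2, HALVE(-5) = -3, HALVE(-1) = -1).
HALVE(c)

Analyzing the change:
Before: c=4, m=1
After: c=2, m=1
Variable c changed from 4 to 2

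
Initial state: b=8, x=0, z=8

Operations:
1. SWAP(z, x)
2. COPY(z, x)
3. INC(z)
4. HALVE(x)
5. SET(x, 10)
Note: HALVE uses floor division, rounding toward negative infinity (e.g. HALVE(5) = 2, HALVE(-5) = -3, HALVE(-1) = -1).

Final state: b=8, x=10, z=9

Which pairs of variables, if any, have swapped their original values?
None

Comparing initial and final values:
x: 0 → 10
z: 8 → 9
b: 8 → 8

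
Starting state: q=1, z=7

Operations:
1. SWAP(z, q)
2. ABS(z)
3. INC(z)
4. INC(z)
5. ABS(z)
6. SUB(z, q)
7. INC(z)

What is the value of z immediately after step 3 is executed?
z = 2

Tracing z through execution:
Initial: z = 7
After step 1 (SWAP(z, q)): z = 1
After step 2 (ABS(z)): z = 1
After step 3 (INC(z)): z = 2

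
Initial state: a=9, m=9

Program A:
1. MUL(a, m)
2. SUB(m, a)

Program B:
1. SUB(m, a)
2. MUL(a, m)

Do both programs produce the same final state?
No

Program A final state: a=81, m=-72
Program B final state: a=0, m=0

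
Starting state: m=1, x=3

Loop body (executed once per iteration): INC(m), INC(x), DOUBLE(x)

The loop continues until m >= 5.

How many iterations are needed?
4

Tracing iterations:
Initial: m=1, x=3
After iteration 1: m=2, x=8
After iteration 2: m=3, x=18
After iteration 3: m=4, x=38
After iteration 4: m=5, x=78
m >= 5 now holds, so the loop exits after 4 iterations.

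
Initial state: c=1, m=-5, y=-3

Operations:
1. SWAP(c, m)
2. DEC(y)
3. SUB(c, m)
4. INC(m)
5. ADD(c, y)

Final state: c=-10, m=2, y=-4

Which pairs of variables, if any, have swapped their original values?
None

Comparing initial and final values:
y: -3 → -4
c: 1 → -10
m: -5 → 2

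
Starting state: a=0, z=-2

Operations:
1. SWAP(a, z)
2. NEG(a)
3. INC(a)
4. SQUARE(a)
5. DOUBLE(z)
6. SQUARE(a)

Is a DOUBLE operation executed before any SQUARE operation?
No

First DOUBLE: step 5
First SQUARE: step 4
Since 5 > 4, SQUARE comes first.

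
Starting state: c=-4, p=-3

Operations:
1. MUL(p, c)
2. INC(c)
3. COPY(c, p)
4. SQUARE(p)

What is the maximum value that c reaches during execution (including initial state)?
12

Values of c at each step:
Initial: c = -4
After step 1: c = -4
After step 2: c = -3
After step 3: c = 12 ← maximum
After step 4: c = 12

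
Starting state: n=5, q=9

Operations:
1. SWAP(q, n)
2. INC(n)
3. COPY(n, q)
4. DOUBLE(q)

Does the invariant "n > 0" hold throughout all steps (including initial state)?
Yes

The invariant holds at every step.

State at each step:
Initial: n=5, q=9
After step 1: n=9, q=5
After step 2: n=10, q=5
After step 3: n=5, q=5
After step 4: n=5, q=10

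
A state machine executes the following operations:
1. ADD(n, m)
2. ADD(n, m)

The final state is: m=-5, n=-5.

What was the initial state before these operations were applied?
m=-5, n=5

Working backwards:
Final state: m=-5, n=-5
Before step 2 (ADD(n, m)): m=-5, n=0
Before step 1 (ADD(n, m)): m=-5, n=5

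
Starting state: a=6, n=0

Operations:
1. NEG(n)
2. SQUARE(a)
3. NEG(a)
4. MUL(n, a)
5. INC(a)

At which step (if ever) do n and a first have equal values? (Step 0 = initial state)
Never

n and a never become equal during execution.

Comparing values at each step:
Initial: n=0, a=6
After step 1: n=0, a=6
After step 2: n=0, a=36
After step 3: n=0, a=-36
After step 4: n=0, a=-36
After step 5: n=0, a=-35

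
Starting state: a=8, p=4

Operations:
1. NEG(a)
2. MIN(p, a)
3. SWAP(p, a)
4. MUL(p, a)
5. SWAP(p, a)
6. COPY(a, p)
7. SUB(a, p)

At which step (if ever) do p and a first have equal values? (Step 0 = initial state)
Step 2

p and a first become equal after step 2.

Comparing values at each step:
Initial: p=4, a=8
After step 1: p=4, a=-8
After step 2: p=-8, a=-8 ← equal!
After step 3: p=-8, a=-8 ← equal!
After step 4: p=64, a=-8
After step 5: p=-8, a=64
After step 6: p=-8, a=-8 ← equal!
After step 7: p=-8, a=0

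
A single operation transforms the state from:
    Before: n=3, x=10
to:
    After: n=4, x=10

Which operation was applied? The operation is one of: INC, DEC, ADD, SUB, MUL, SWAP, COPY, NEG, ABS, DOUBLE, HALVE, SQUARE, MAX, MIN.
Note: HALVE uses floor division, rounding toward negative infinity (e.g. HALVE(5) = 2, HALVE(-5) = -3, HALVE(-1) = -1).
INC(n)

Analyzing the change:
Before: n=3, x=10
After: n=4, x=10
Variable n changed from 3 to 4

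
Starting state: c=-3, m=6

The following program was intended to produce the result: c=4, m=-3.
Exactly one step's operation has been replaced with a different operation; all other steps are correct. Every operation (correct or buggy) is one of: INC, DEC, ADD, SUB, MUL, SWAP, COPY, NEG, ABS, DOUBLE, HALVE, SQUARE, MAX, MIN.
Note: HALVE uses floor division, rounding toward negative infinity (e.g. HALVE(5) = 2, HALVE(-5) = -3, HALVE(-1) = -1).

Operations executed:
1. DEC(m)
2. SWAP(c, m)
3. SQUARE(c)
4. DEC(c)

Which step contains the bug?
Step 3

Trace with buggy code:
Initial: c=-3, m=6
After step 1: c=-3, m=5
After step 2: c=5, m=-3
After step 3: c=25, m=-3
After step 4: c=24, m=-3
Actual final c=24, m=-3 ≠ expected c=4, m=-3.
Step 3 is the only position where a single-operation replacement can produce the expected result.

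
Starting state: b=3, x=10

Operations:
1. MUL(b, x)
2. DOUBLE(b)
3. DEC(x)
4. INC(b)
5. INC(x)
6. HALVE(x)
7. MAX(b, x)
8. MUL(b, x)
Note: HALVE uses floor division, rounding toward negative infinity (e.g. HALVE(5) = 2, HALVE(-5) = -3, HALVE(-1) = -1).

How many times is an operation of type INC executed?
2

Counting INC operations:
Step 4: INC(b) ← INC
Step 5: INC(x) ← INC
Total: 2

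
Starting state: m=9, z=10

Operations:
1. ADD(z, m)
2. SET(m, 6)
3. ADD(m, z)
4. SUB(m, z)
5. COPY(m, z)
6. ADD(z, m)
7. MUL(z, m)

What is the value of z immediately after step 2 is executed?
z = 19

Tracing z through execution:
Initial: z = 10
After step 1 (ADD(z, m)): z = 19
After step 2 (SET(m, 6)): z = 19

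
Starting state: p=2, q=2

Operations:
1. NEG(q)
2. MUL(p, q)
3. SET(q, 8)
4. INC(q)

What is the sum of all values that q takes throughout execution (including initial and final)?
15

Values of q at each step:
Initial: q = 2
After step 1: q = -2
After step 2: q = -2
After step 3: q = 8
After step 4: q = 9
Sum = 2 + -2 + -2 + 8 + 9 = 15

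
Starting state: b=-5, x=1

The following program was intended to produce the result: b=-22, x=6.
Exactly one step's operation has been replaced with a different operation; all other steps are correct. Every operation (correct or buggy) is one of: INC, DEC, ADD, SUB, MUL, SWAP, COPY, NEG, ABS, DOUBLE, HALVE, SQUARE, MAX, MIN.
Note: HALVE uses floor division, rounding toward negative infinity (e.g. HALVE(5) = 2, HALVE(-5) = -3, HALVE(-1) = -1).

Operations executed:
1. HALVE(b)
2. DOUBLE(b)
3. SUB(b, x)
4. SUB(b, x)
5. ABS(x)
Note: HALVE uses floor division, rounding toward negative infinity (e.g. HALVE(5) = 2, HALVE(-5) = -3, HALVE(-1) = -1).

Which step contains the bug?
Step 1

Trace with buggy code:
Initial: b=-5, x=1
After step 1: b=-3, x=1
After step 2: b=-6, x=1
After step 3: b=-7, x=1
After step 4: b=-8, x=1
After step 5: b=-8, x=1
Actual final b=-8, x=1 ≠ expected b=-22, x=6.
Step 1 is the only position where a single-operation replacement can produce the expected result.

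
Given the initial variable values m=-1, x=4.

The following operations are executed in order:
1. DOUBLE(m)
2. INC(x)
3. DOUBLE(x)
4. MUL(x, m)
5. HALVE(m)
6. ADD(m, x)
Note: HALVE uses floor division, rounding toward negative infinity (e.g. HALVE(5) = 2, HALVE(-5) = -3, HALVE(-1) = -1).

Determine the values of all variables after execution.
{m: -21, x: -20}

Step-by-step execution:
Initial: m=-1, x=4
After step 1 (DOUBLE(m)): m=-2, x=4
After step 2 (INC(x)): m=-2, x=5
After step 3 (DOUBLE(x)): m=-2, x=10
After step 4 (MUL(x, m)): m=-2, x=-20
After step 5 (HALVE(m)): m=-1, x=-20
After step 6 (ADD(m, x)): m=-21, x=-20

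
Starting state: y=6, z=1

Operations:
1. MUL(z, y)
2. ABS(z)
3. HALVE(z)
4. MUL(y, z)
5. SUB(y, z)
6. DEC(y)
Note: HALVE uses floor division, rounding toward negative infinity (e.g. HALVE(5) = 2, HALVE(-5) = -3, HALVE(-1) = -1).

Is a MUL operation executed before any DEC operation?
Yes

First MUL: step 1
First DEC: step 6
Since 1 < 6, MUL comes first.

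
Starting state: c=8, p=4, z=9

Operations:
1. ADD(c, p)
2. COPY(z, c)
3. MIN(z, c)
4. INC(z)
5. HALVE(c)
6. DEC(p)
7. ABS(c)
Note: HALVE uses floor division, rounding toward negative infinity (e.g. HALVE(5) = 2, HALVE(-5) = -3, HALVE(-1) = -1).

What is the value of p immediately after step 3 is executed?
p = 4

Tracing p through execution:
Initial: p = 4
After step 1 (ADD(c, p)): p = 4
After step 2 (COPY(z, c)): p = 4
After step 3 (MIN(z, c)): p = 4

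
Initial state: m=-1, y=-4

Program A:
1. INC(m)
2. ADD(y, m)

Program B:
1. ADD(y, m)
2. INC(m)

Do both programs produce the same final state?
No

Program A final state: m=0, y=-4
Program B final state: m=0, y=-5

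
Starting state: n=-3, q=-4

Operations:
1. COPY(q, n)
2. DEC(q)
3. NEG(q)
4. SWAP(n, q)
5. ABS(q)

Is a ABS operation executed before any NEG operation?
No

First ABS: step 5
First NEG: step 3
Since 5 > 3, NEG comes first.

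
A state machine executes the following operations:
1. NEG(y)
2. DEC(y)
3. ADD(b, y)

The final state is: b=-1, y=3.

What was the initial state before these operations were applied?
b=-4, y=-4

Working backwards:
Final state: b=-1, y=3
Before step 3 (ADD(b, y)): b=-4, y=3
Before step 2 (DEC(y)): b=-4, y=4
Before step 1 (NEG(y)): b=-4, y=-4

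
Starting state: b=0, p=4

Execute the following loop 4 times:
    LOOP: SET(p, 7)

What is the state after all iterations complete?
b=0, p=7

Iteration trace:
Start: b=0, p=4
After iteration 1: b=0, p=7
After iteration 2: b=0, p=7
After iteration 3: b=0, p=7
After iteration 4: b=0, p=7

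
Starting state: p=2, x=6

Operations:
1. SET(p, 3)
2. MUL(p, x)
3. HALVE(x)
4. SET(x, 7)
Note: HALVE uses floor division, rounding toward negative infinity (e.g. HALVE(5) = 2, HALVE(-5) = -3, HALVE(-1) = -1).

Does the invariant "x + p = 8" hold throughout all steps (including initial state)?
No, violated after step 1

The invariant is violated after step 1.

State at each step:
Initial: p=2, x=6
After step 1: p=3, x=6
After step 2: p=18, x=6
After step 3: p=18, x=3
After step 4: p=18, x=7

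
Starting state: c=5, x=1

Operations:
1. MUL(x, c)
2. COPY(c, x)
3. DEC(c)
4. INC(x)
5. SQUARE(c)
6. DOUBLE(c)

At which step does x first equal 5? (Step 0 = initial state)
Step 1

Tracing x:
Initial: x = 1
After step 1: x = 5 ← first occurrence
After step 2: x = 5
After step 3: x = 5
After step 4: x = 6
After step 5: x = 6
After step 6: x = 6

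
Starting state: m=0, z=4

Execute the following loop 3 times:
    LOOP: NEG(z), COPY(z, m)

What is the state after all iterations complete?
m=0, z=0

Iteration trace:
Start: m=0, z=4
After iteration 1: m=0, z=0
After iteration 2: m=0, z=0
After iteration 3: m=0, z=0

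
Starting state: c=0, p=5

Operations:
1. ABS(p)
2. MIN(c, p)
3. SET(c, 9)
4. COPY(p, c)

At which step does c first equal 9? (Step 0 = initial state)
Step 3

Tracing c:
Initial: c = 0
After step 1: c = 0
After step 2: c = 0
After step 3: c = 9 ← first occurrence
After step 4: c = 9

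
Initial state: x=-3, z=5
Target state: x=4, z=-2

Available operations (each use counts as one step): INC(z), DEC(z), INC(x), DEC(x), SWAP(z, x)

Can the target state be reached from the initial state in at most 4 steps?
Yes

Path (3 steps): DEC(z) → INC(x) → SWAP(z, x)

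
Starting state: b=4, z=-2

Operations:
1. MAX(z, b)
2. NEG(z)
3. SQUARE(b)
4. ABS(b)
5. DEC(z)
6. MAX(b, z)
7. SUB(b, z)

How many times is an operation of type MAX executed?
2

Counting MAX operations:
Step 1: MAX(z, b) ← MAX
Step 6: MAX(b, z) ← MAX
Total: 2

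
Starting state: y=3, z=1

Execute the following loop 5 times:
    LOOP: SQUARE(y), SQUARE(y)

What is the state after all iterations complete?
y=373391848741020043532959754184866588225409776783734007750636931722079040617265251229993688938803977220468765065431475158108727054592160858581351336982809187314191748594262580938807019951956404285571818041046681288797402925517668012340617298396574731619152386723046235125934896058590588284654793540505936202376547807442730582144527058988756251452817793413352141920744623027518729185432862375737063985485319476416926263819972887006907013899256524297198527698749274196276811060702333710356481, z=1

Iteration trace:
Start: y=3, z=1
After iteration 1: y=81, z=1
After iteration 2: y=43046721, z=1
After iteration 3: y=3433683820292512484657849089281, z=1
After iteration 4: y=139008452377144732764939786789661303114218850808529137991604824430036072629766435941001769154109609521811665540548899435521, z=1
After iteration 5: y=373391848741020043532959754184866588225409776783734007750636931722079040617265251229993688938803977220468765065431475158108727054592160858581351336982809187314191748594262580938807019951956404285571818041046681288797402925517668012340617298396574731619152386723046235125934896058590588284654793540505936202376547807442730582144527058988756251452817793413352141920744623027518729185432862375737063985485319476416926263819972887006907013899256524297198527698749274196276811060702333710356481, z=1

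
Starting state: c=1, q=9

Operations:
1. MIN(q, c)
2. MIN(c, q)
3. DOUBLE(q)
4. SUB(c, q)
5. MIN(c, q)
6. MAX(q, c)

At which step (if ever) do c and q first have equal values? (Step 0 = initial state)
Step 1

c and q first become equal after step 1.

Comparing values at each step:
Initial: c=1, q=9
After step 1: c=1, q=1 ← equal!
After step 2: c=1, q=1 ← equal!
After step 3: c=1, q=2
After step 4: c=-1, q=2
After step 5: c=-1, q=2
After step 6: c=-1, q=2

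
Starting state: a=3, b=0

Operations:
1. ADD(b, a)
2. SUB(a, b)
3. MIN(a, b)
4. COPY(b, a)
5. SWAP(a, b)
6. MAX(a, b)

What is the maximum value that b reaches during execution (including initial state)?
3

Values of b at each step:
Initial: b = 0
After step 1: b = 3 ← maximum
After step 2: b = 3
After step 3: b = 3
After step 4: b = 0
After step 5: b = 0
After step 6: b = 0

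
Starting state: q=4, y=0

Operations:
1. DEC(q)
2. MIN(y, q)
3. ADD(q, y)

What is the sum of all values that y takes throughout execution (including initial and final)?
0

Values of y at each step:
Initial: y = 0
After step 1: y = 0
After step 2: y = 0
After step 3: y = 0
Sum = 0 + 0 + 0 + 0 = 0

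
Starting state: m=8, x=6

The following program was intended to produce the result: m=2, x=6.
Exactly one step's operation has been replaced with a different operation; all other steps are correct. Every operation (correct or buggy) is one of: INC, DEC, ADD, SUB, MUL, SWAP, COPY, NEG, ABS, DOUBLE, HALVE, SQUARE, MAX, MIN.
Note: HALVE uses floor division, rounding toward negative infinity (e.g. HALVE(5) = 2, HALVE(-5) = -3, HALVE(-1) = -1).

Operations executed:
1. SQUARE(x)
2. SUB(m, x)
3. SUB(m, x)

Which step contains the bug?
Step 1

Trace with buggy code:
Initial: m=8, x=6
After step 1: m=8, x=36
After step 2: m=-28, x=36
After step 3: m=-64, x=36
Actual final m=-64, x=36 ≠ expected m=2, x=6.
Step 1 is the only position where a single-operation replacement can produce the expected result.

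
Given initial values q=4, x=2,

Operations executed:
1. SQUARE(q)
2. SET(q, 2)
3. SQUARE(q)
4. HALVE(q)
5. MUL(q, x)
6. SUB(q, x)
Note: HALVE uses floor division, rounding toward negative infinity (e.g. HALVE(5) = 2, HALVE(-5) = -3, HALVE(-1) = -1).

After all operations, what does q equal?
q = 2

Tracing execution:
Step 1: SQUARE(q) → q = 16
Step 2: SET(q, 2) → q = 2
Step 3: SQUARE(q) → q = 4
Step 4: HALVE(q) → q = 2
Step 5: MUL(q, x) → q = 4
Step 6: SUB(q, x) → q = 2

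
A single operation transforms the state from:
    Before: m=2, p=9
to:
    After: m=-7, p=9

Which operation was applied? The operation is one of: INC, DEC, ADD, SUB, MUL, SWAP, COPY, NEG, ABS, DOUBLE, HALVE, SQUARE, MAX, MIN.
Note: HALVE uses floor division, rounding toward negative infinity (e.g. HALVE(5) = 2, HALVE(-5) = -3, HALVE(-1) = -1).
SUB(m, p)

Analyzing the change:
Before: m=2, p=9
After: m=-7, p=9
Variable m changed from 2 to -7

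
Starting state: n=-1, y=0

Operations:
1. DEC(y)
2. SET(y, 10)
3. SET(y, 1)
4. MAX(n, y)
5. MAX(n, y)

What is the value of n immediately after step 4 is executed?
n = 1

Tracing n through execution:
Initial: n = -1
After step 1 (DEC(y)): n = -1
After step 2 (SET(y, 10)): n = -1
After step 3 (SET(y, 1)): n = -1
After step 4 (MAX(n, y)): n = 1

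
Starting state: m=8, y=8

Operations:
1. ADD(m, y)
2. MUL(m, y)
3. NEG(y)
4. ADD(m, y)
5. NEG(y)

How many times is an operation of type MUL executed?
1

Counting MUL operations:
Step 2: MUL(m, y) ← MUL
Total: 1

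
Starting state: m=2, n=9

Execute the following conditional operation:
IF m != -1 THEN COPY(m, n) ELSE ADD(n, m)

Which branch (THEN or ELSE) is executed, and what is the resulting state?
Branch: THEN, Final state: m=9, n=9

Evaluating condition: m != -1
m = 2
Condition is True, so THEN branch executes
After COPY(m, n): m=9, n=9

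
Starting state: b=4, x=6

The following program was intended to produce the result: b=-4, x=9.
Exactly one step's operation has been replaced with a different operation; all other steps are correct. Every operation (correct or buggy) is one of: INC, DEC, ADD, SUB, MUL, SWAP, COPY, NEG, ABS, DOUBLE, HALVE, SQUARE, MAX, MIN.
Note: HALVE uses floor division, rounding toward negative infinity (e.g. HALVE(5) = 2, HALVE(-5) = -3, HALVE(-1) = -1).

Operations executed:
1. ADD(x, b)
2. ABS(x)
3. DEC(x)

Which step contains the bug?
Step 2

Trace with buggy code:
Initial: b=4, x=6
After step 1: b=4, x=10
After step 2: b=4, x=10
After step 3: b=4, x=9
Actual final b=4, x=9 ≠ expected b=-4, x=9.
Step 2 is the only position where a single-operation replacement can produce the expected result.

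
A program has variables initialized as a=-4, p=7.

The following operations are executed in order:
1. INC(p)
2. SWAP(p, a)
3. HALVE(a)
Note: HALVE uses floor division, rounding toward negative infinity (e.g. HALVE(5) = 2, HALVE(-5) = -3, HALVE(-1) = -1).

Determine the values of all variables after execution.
{a: 4, p: -4}

Step-by-step execution:
Initial: a=-4, p=7
After step 1 (INC(p)): a=-4, p=8
After step 2 (SWAP(p, a)): a=8, p=-4
After step 3 (HALVE(a)): a=4, p=-4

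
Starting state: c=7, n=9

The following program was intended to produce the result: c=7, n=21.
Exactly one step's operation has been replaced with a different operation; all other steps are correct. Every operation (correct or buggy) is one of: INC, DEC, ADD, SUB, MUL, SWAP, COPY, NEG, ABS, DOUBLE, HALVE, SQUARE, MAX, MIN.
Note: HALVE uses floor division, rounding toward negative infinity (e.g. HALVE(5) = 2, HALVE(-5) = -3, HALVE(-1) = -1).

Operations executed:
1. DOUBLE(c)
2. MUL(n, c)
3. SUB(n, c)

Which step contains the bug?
Step 1

Trace with buggy code:
Initial: c=7, n=9
After step 1: c=14, n=9
After step 2: c=14, n=126
After step 3: c=14, n=112
Actual final c=14, n=112 ≠ expected c=7, n=21.
Step 1 is the only position where a single-operation replacement can produce the expected result.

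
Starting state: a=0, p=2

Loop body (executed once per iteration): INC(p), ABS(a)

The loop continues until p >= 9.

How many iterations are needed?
7

Tracing iterations:
Initial: a=0, p=2
After iteration 1: a=0, p=3
After iteration 2: a=0, p=4
After iteration 3: a=0, p=5
After iteration 4: a=0, p=6
After iteration 5: a=0, p=7
After iteration 6: a=0, p=8
After iteration 7: a=0, p=9
p >= 9 now holds, so the loop exits after 7 iterations.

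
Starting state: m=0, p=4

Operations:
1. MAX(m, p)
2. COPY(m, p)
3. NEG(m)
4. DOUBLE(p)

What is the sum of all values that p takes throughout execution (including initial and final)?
24

Values of p at each step:
Initial: p = 4
After step 1: p = 4
After step 2: p = 4
After step 3: p = 4
After step 4: p = 8
Sum = 4 + 4 + 4 + 4 + 8 = 24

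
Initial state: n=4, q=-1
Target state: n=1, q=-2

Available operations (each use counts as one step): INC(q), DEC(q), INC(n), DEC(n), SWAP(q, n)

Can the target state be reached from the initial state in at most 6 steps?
Yes

Path (4 steps): DEC(q) → DEC(n) → DEC(n) → DEC(n)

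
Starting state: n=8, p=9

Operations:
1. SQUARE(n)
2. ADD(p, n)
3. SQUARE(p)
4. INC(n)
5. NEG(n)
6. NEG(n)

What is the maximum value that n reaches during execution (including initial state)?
65

Values of n at each step:
Initial: n = 8
After step 1: n = 64
After step 2: n = 64
After step 3: n = 64
After step 4: n = 65 ← maximum
After step 5: n = -65
After step 6: n = 65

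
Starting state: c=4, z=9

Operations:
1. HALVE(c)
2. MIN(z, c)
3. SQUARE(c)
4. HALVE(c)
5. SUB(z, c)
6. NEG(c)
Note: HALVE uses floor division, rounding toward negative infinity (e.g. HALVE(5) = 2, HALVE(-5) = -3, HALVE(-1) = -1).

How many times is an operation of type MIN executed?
1

Counting MIN operations:
Step 2: MIN(z, c) ← MIN
Total: 1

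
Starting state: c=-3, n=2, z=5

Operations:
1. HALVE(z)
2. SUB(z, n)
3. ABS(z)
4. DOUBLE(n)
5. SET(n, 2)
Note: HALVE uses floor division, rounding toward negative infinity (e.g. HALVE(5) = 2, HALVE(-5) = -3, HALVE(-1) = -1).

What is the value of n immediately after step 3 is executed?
n = 2

Tracing n through execution:
Initial: n = 2
After step 1 (HALVE(z)): n = 2
After step 2 (SUB(z, n)): n = 2
After step 3 (ABS(z)): n = 2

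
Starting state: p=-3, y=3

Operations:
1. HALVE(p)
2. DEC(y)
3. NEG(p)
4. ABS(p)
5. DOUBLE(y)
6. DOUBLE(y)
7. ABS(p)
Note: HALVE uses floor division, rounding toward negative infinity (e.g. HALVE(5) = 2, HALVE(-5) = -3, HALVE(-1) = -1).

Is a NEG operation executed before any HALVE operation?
No

First NEG: step 3
First HALVE: step 1
Since 3 > 1, HALVE comes first.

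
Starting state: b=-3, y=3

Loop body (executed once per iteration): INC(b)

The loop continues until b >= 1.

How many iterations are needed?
4

Tracing iterations:
Initial: b=-3, y=3
After iteration 1: b=-2, y=3
After iteration 2: b=-1, y=3
After iteration 3: b=0, y=3
After iteration 4: b=1, y=3
b >= 1 now holds, so the loop exits after 4 iterations.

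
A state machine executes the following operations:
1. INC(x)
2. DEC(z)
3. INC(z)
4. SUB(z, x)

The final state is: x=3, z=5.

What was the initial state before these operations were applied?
x=2, z=8

Working backwards:
Final state: x=3, z=5
Before step 4 (SUB(z, x)): x=3, z=8
Before step 3 (INC(z)): x=3, z=7
Before step 2 (DEC(z)): x=3, z=8
Before step 1 (INC(x)): x=2, z=8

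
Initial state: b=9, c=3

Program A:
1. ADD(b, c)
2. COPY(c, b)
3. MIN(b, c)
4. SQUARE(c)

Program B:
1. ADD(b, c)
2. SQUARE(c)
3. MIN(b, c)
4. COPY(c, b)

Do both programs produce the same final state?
No

Program A final state: b=12, c=144
Program B final state: b=9, c=9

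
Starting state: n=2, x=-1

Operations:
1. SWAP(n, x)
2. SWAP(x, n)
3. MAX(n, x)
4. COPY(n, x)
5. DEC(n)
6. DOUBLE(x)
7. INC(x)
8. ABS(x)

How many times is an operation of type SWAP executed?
2

Counting SWAP operations:
Step 1: SWAP(n, x) ← SWAP
Step 2: SWAP(x, n) ← SWAP
Total: 2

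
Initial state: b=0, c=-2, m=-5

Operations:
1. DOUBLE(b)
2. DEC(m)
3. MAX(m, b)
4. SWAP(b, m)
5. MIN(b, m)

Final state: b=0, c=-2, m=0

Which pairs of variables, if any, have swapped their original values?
None

Comparing initial and final values:
m: -5 → 0
b: 0 → 0
c: -2 → -2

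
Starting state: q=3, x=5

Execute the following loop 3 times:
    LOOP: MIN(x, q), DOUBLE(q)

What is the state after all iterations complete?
q=24, x=3

Iteration trace:
Start: q=3, x=5
After iteration 1: q=6, x=3
After iteration 2: q=12, x=3
After iteration 3: q=24, x=3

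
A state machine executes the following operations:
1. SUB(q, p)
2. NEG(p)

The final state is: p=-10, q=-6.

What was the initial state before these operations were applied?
p=10, q=4

Working backwards:
Final state: p=-10, q=-6
Before step 2 (NEG(p)): p=10, q=-6
Before step 1 (SUB(q, p)): p=10, q=4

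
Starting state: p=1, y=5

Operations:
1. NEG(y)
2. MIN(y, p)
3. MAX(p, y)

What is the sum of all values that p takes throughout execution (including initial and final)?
4

Values of p at each step:
Initial: p = 1
After step 1: p = 1
After step 2: p = 1
After step 3: p = 1
Sum = 1 + 1 + 1 + 1 = 4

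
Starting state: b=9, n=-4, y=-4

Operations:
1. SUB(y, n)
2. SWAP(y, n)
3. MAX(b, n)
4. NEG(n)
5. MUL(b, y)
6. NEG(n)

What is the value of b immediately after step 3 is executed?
b = 9

Tracing b through execution:
Initial: b = 9
After step 1 (SUB(y, n)): b = 9
After step 2 (SWAP(y, n)): b = 9
After step 3 (MAX(b, n)): b = 9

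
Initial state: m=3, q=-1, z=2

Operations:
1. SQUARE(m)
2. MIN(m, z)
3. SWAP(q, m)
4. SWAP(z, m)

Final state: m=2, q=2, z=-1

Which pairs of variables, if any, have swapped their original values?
(z, q)

Comparing initial and final values:
z: 2 → -1
m: 3 → 2
q: -1 → 2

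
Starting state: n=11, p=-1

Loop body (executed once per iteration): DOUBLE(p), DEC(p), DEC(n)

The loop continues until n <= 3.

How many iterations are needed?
8

Tracing iterations:
Initial: n=11, p=-1
After iteration 1: n=10, p=-3
After iteration 2: n=9, p=-7
After iteration 3: n=8, p=-15
After iteration 4: n=7, p=-31
After iteration 5: n=6, p=-63
After iteration 6: n=5, p=-127
After iteration 7: n=4, p=-255
After iteration 8: n=3, p=-511
n <= 3 now holds, so the loop exits after 8 iterations.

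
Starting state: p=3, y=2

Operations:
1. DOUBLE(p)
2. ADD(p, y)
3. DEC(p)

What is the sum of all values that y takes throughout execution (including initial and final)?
8

Values of y at each step:
Initial: y = 2
After step 1: y = 2
After step 2: y = 2
After step 3: y = 2
Sum = 2 + 2 + 2 + 2 = 8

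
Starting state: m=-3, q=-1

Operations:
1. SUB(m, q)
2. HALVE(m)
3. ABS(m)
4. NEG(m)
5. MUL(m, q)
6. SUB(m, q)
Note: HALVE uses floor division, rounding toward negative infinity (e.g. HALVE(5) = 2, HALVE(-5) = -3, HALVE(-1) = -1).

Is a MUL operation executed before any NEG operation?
No

First MUL: step 5
First NEG: step 4
Since 5 > 4, NEG comes first.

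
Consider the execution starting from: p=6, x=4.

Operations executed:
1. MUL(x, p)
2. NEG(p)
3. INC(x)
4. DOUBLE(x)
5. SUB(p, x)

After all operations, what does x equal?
x = 50

Tracing execution:
Step 1: MUL(x, p) → x = 24
Step 2: NEG(p) → x = 24
Step 3: INC(x) → x = 25
Step 4: DOUBLE(x) → x = 50
Step 5: SUB(p, x) → x = 50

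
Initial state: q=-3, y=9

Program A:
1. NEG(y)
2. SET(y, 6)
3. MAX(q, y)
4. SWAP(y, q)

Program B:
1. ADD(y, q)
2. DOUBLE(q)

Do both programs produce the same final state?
No

Program A final state: q=6, y=6
Program B final state: q=-6, y=6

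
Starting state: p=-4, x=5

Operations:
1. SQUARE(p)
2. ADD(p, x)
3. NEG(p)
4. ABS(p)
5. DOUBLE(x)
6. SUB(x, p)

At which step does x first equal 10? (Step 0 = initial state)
Step 5

Tracing x:
Initial: x = 5
After step 1: x = 5
After step 2: x = 5
After step 3: x = 5
After step 4: x = 5
After step 5: x = 10 ← first occurrence
After step 6: x = -11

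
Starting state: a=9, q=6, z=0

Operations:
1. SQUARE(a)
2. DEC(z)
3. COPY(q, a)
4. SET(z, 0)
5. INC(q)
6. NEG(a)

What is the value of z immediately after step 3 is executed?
z = -1

Tracing z through execution:
Initial: z = 0
After step 1 (SQUARE(a)): z = 0
After step 2 (DEC(z)): z = -1
After step 3 (COPY(q, a)): z = -1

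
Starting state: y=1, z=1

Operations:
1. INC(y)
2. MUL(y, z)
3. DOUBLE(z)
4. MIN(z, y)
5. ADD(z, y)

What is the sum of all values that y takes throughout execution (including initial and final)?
11

Values of y at each step:
Initial: y = 1
After step 1: y = 2
After step 2: y = 2
After step 3: y = 2
After step 4: y = 2
After step 5: y = 2
Sum = 1 + 2 + 2 + 2 + 2 + 2 = 11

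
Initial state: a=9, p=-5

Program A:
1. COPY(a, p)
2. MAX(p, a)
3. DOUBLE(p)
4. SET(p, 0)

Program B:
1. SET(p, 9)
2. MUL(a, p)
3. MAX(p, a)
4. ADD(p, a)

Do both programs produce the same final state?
No

Program A final state: a=-5, p=0
Program B final state: a=81, p=162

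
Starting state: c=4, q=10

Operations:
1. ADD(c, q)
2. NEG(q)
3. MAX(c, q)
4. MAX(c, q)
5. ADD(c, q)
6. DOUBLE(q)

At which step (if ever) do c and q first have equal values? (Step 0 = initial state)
Never

c and q never become equal during execution.

Comparing values at each step:
Initial: c=4, q=10
After step 1: c=14, q=10
After step 2: c=14, q=-10
After step 3: c=14, q=-10
After step 4: c=14, q=-10
After step 5: c=4, q=-10
After step 6: c=4, q=-20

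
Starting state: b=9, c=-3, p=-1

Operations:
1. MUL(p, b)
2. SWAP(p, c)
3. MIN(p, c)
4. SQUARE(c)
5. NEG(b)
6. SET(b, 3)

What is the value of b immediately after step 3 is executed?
b = 9

Tracing b through execution:
Initial: b = 9
After step 1 (MUL(p, b)): b = 9
After step 2 (SWAP(p, c)): b = 9
After step 3 (MIN(p, c)): b = 9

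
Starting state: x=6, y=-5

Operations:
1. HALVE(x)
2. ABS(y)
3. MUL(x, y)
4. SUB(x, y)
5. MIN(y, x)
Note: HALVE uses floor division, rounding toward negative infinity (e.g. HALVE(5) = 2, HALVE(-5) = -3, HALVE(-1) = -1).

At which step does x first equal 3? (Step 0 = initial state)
Step 1

Tracing x:
Initial: x = 6
After step 1: x = 3 ← first occurrence
After step 2: x = 3
After step 3: x = 15
After step 4: x = 10
After step 5: x = 10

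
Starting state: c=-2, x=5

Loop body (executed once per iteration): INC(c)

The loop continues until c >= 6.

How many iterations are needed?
8

Tracing iterations:
Initial: c=-2, x=5
After iteration 1: c=-1, x=5
After iteration 2: c=0, x=5
After iteration 3: c=1, x=5
After iteration 4: c=2, x=5
After iteration 5: c=3, x=5
After iteration 6: c=4, x=5
After iteration 7: c=5, x=5
After iteration 8: c=6, x=5
c >= 6 now holds, so the loop exits after 8 iterations.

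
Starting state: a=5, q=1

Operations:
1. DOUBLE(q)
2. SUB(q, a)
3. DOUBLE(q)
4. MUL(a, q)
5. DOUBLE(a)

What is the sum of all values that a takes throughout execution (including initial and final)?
-70

Values of a at each step:
Initial: a = 5
After step 1: a = 5
After step 2: a = 5
After step 3: a = 5
After step 4: a = -30
After step 5: a = -60
Sum = 5 + 5 + 5 + 5 + -30 + -60 = -70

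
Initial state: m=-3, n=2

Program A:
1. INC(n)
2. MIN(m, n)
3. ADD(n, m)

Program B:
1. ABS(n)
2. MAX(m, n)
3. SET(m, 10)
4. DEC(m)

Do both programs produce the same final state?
No

Program A final state: m=-3, n=0
Program B final state: m=9, n=2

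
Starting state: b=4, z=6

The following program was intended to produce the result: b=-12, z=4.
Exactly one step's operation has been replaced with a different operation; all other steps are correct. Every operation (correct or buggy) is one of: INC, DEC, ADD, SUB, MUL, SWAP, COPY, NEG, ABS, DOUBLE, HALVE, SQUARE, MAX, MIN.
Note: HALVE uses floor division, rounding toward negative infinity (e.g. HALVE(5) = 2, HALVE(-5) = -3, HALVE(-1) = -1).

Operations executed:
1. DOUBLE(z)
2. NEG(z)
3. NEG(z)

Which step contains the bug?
Step 3

Trace with buggy code:
Initial: b=4, z=6
After step 1: b=4, z=12
After step 2: b=4, z=-12
After step 3: b=4, z=12
Actual final b=4, z=12 ≠ expected b=-12, z=4.
Step 3 is the only position where a single-operation replacement can produce the expected result.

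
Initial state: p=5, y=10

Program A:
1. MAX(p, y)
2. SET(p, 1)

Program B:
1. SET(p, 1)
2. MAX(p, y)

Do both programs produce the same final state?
No

Program A final state: p=1, y=10
Program B final state: p=10, y=10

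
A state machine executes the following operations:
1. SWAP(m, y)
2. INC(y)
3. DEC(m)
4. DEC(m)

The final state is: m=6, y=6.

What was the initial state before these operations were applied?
m=5, y=8

Working backwards:
Final state: m=6, y=6
Before step 4 (DEC(m)): m=7, y=6
Before step 3 (DEC(m)): m=8, y=6
Before step 2 (INC(y)): m=8, y=5
Before step 1 (SWAP(m, y)): m=5, y=8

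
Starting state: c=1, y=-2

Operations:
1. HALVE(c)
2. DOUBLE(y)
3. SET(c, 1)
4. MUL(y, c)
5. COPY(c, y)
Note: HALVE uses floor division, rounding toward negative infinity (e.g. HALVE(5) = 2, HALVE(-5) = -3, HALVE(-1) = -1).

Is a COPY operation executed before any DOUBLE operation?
No

First COPY: step 5
First DOUBLE: step 2
Since 5 > 2, DOUBLE comes first.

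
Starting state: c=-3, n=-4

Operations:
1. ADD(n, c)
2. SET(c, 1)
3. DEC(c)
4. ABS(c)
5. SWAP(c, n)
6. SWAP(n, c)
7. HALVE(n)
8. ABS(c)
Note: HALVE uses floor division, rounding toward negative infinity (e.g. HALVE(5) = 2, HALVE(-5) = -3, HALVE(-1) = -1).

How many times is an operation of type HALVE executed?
1

Counting HALVE operations:
Step 7: HALVE(n) ← HALVE
Total: 1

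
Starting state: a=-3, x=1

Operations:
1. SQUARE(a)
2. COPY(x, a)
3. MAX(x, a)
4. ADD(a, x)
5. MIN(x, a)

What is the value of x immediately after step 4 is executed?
x = 9

Tracing x through execution:
Initial: x = 1
After step 1 (SQUARE(a)): x = 1
After step 2 (COPY(x, a)): x = 9
After step 3 (MAX(x, a)): x = 9
After step 4 (ADD(a, x)): x = 9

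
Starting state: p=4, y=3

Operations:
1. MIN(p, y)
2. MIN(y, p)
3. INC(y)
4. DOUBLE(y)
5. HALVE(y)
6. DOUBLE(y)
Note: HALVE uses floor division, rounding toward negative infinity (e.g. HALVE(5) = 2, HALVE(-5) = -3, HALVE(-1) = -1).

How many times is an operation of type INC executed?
1

Counting INC operations:
Step 3: INC(y) ← INC
Total: 1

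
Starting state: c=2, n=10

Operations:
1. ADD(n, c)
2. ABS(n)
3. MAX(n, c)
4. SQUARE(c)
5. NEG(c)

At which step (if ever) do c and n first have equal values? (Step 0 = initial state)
Never

c and n never become equal during execution.

Comparing values at each step:
Initial: c=2, n=10
After step 1: c=2, n=12
After step 2: c=2, n=12
After step 3: c=2, n=12
After step 4: c=4, n=12
After step 5: c=-4, n=12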